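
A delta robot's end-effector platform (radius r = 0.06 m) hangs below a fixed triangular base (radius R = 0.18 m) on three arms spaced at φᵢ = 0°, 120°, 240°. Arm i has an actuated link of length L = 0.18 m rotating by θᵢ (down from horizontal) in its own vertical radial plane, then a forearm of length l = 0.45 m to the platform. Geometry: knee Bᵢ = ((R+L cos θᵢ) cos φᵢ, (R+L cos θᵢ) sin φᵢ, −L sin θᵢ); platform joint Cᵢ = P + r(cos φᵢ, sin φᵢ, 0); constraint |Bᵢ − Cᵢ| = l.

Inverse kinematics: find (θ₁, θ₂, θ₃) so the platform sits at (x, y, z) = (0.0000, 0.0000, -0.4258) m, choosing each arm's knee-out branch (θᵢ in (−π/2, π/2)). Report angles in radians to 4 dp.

θ₁ = 0.4362, θ₂ = 0.4362, θ₃ = 0.4362

rotate P by −φ1: (0.0000, 0.0000, -0.4258)
  A=0.1200, B=-0.4258, C=(l²−L²−A²−y'²−z²)/(2L)=-0.0711
  √(A²+B²)=0.4424;  θ1 = -1.2961+1.7323 ≈ 0.4362
rotate P by −φ2: (0.0000, 0.0000, -0.4258)
  e−x'=0.1200;  (l²−L²−(e−x')²−y'²−z²)/2L = -0.0711
  γ=atan2(-0.4258,0.1200)=-1.2961;  ψ=arccos(-0.1608)=1.7323;  θ2=γ+ψ≈0.4362
φ3=240.0° → target in arm frame (0.0000, 0.0000)
  e−x'=0.1200;  (l²−L²−(e−x')²−y'²−z²)/2L = -0.0711
  θ3 = atan2(B,A) + arccos(C/0.4424) = 0.4362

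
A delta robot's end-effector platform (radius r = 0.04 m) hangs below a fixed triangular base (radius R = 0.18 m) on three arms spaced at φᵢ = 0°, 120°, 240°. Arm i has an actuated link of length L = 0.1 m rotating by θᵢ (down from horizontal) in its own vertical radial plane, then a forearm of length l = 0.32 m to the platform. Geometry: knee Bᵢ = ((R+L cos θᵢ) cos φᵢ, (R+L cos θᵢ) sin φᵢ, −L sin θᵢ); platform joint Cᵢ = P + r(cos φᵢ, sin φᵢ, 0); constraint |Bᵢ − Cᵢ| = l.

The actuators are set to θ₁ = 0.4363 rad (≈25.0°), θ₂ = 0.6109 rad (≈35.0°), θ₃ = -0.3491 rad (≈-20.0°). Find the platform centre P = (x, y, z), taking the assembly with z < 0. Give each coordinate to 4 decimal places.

φ1=0.0°: virtual centre (0.2306, 0.0000, -0.0423), radius l
arm 2 at φ=120.0°: ρ2 = 0.2219;  S2 = (-0.1110, 0.1922, -0.0574)
φ3=240.0°: virtual centre (-0.1170, -0.2026, 0.0342), radius l
eliminate P² terms by subtracting sphere 1 from 2 and 3
plane₁₂: -0.6832x+0.3844y+-0.0302z = -0.0024
Cramer: x(z) = 0.0012+0.0855z;  y(z) = -0.0043+0.2306z
quadratic in z: (1.0605)z²+(0.0433)z+(-0.0479)=0, √Δ=0.4530 → z ∈ {-0.2340, 0.1932}; z = -0.2340 (taking z<0)
x = -0.0189, y = -0.0583

(-0.0189, -0.0583, -0.2340)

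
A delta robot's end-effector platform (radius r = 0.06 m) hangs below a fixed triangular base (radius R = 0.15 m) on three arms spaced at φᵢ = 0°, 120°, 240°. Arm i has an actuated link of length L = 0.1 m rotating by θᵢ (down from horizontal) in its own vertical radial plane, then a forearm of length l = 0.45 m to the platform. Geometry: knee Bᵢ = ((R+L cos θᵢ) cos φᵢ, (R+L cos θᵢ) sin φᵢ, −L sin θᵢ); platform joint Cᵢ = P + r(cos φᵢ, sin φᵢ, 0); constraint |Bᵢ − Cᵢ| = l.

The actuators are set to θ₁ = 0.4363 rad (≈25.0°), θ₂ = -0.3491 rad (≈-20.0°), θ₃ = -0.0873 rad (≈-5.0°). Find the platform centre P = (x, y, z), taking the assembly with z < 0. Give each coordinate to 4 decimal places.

(-0.0946, 0.0305, -0.3970)

φ1=0.0°: virtual centre (0.1806, 0.0000, -0.0423), radius l
arm 2 at φ=120.0°: e+L cos θ2 = 0.1840;  O2 = (-0.0920, 0.1593, 0.0342)
O3 = (0.1896·cos240.0°, 0.1896·sin240.0°, 0.0087) = (-0.0948, -0.1642, 0.0087)
eliminate P² terms by subtracting sphere 1 from 2 and 3
plane₁₂: -0.5452x+0.3186y+0.1529z = 0.0006
det = 0.3546;  x = -0.0020+0.2333z,  y = -0.0016+-0.0808z
into |P−O₁|² = l²: 1.0609z² + -0.0004z + -0.1674 = 0;  Δ = 0.7102;  z = -0.3970 or 0.3974 → z<0 root = -0.3970
x = -0.0946, y = 0.0305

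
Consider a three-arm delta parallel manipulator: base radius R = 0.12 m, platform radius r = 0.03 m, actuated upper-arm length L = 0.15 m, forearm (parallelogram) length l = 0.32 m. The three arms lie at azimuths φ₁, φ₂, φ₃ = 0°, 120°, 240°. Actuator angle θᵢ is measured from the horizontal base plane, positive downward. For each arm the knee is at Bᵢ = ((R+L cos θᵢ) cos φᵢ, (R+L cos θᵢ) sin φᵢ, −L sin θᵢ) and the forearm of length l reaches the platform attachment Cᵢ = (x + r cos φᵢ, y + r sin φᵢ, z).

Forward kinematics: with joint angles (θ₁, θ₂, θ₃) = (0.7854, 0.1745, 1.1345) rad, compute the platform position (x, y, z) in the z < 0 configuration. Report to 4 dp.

centre 1 = (0.1961·cos0.0°, 0.1961·sin0.0°, -0.1061) = (0.1961, 0.0000, -0.1061)
arm 2 at φ=120.0°: (R−r)+L cos θ2 = 0.2377;  centre 2 = (-0.1189, 0.2059, -0.0260)
arm 3 at φ=240.0°: (R−r)+L cos θ3 = 0.1534;  centre 3 = (-0.0767, -0.1328, -0.1359)
eliminate P² terms by subtracting sphere 1 from 2 and 3
linear system: -0.6299x+0.4117y = 0.0075−0.1600z; -0.5455x+-0.2657y = -0.0077−-0.0598z
Cramer: x(z) = 0.0030+0.0457z;  y(z) = 0.0228-0.3188z
into |P−centre ₁|² = l²: 1.1037z² + 0.1800z + -0.0534 = 0;  Δ = 0.2679;  z = -0.3160 or 0.1530 → z<0 root = -0.3160
x = -0.0115, y = 0.1235

(-0.0115, 0.1235, -0.3160)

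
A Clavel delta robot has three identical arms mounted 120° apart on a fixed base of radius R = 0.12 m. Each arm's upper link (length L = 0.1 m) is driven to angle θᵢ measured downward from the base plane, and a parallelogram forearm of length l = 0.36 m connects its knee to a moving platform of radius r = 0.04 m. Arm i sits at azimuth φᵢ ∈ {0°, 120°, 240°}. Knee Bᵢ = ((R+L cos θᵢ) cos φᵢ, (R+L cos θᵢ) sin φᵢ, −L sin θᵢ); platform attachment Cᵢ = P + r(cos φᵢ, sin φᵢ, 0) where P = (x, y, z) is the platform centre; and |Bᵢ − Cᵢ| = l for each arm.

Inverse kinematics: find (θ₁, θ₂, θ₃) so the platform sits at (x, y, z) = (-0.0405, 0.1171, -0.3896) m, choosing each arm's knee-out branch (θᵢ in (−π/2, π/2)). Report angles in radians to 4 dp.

rotate P by −φ1: (-0.0405, 0.1171, -0.3896)
  A=0.1205, B=-0.3896, C=(l²−L²−A²−y'²−z²)/(2L)=-0.3021
  γ=atan2(-0.3896,0.1205)=-1.2708;  ψ=arccos(-0.7408)=2.4051;  θ1=γ+ψ≈1.1342
φ2=120.0° → target in arm frame (0.1217, -0.0235)
  A cos θ + B sin θ = C:  -0.0417·cos θ + -0.3896·sin θ = -0.1724
  θ2 = atan2(B,A) + arccos(C/0.3918) = 0.3490
φ3=240.0° → target in arm frame (-0.0812, -0.0936)
  A=0.1612, B=-0.3896, C=(l²−L²−A²−y'²−z²)/(2L)=-0.3346
  θ3 = atan2(B,A) + arccos(C/0.4216) = 1.3091

θ₁ = 1.1342, θ₂ = 0.3490, θ₃ = 1.3091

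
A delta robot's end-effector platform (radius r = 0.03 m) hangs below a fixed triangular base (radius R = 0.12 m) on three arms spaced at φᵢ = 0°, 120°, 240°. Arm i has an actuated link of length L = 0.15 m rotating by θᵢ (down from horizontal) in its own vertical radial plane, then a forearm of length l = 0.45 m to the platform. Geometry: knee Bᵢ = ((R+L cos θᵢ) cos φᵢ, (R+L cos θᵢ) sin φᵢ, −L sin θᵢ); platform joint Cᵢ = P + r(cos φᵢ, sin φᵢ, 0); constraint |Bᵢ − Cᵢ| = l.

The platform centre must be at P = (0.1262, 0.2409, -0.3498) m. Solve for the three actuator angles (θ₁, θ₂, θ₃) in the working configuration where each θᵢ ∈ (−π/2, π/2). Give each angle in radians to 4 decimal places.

rotate P by −φ1: (0.1262, 0.2409, -0.3498)
  e−x'=-0.0362;  (l²−L²−(e−x')²−y'²−z²)/2L = -0.0057
  θ1 = atan2(B,A) + arccos(C/0.3517) = -0.0870
arm 2 (φ=120.0°): x'=0.1455, y'=-0.2297
  A cos θ + B sin θ = C:  -0.0555·cos θ + -0.3498·sin θ = 0.0059
  √(A²+B²)=0.3542;  θ2 = -1.7282+1.5541 ≈ -0.1741
arm 3 (φ=240.0°): x'=-0.2717, y'=-0.0112
  e−x'=0.3617;  (l²−L²−(e−x')²−y'²−z²)/2L = -0.2444
  θ3 = atan2(B,A) + arccos(C/0.5032) = 1.3094

θ₁ = -0.0870, θ₂ = -0.1741, θ₃ = 1.3094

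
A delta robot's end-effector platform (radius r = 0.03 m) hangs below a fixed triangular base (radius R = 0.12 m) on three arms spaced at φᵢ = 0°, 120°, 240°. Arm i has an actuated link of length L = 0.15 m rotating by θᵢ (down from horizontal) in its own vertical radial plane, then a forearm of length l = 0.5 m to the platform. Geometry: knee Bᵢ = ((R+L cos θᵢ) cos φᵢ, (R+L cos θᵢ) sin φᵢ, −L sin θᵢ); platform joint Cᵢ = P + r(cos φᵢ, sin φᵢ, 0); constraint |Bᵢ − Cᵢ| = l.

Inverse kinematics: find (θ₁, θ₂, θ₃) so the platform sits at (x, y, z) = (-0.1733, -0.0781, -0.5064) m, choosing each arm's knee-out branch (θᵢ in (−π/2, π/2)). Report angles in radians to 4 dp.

φ1=0.0° → target in arm frame (-0.1733, -0.0781)
  A=0.2633, B=-0.5064, C=(l²−L²−A²−y'²−z²)/(2L)=-0.3479
  √(A²+B²)=0.5708;  θ1 = -1.0913+2.2263 ≈ 1.1349
φ2=120.0° → target in arm frame (0.0190, 0.1891)
  e−x'=0.0710;  (l²−L²−(e−x')²−y'²−z²)/2L = -0.2325
  θ2 = atan2(B,A) + arccos(C/0.5114) = 0.6113
arm 3 (φ=240.0°): x'=0.1543, y'=-0.1110
  A cos θ + B sin θ = C:  -0.0643·cos θ + -0.5064·sin θ = -0.1513
  γ=atan2(-0.5064,-0.0643)=-1.6971;  ψ=arccos(-0.2965)=1.8718;  θ3=γ+ψ≈0.1747

θ₁ = 1.1349, θ₂ = 0.6113, θ₃ = 0.1747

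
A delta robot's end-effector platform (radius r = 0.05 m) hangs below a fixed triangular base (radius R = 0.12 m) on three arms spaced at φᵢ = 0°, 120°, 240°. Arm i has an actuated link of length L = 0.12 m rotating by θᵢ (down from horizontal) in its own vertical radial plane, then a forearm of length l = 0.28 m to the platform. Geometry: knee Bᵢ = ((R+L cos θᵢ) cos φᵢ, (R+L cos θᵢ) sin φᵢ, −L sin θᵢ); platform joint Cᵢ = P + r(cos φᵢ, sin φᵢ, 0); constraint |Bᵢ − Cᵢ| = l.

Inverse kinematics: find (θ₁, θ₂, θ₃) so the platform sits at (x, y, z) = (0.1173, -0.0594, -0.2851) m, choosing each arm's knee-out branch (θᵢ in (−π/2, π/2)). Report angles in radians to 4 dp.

θ₁ = 0.1743, θ₂ = 1.3086, θ₃ = 0.8722

arm 1 (φ=0.0°): x'=0.1173, y'=-0.0594
  A cos θ + B sin θ = C:  -0.0473·cos θ + -0.2851·sin θ = -0.0960
  γ=atan2(-0.2851,-0.0473)=-1.7352;  ψ=arccos(-0.3323)=1.9095;  θ1=γ+ψ≈0.1743
arm 2 (φ=120.0°): x'=-0.1101, y'=-0.0719
  A=0.1801, B=-0.2851, C=(l²−L²−A²−y'²−z²)/(2L)=-0.2287
  γ=atan2(-0.2851,0.1801)=-1.0074;  ψ=arccos(-0.6781)=2.3160;  θ2=γ+ψ≈1.3086
arm 3 (φ=240.0°): x'=-0.0072, y'=0.1313
  A=0.0772, B=-0.2851, C=(l²−L²−A²−y'²−z²)/(2L)=-0.1687
  θ3 = atan2(B,A) + arccos(C/0.2954) = 0.8722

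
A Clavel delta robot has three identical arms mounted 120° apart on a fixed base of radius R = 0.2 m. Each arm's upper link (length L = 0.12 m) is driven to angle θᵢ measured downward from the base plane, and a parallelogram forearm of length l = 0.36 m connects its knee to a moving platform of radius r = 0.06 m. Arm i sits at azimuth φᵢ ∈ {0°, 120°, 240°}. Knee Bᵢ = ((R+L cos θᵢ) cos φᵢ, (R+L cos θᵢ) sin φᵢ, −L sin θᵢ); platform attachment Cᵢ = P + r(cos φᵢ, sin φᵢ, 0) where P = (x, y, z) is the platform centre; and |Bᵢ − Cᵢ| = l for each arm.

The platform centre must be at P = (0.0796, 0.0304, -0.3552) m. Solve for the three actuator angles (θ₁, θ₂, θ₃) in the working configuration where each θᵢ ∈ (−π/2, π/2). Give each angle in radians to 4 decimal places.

θ₁ = 0.3491, θ₂ = 0.8723, θ₃ = 1.1343

rotate P by −φ1: (0.0796, 0.0304, -0.3552)
  A cos θ + B sin θ = C:  0.0604·cos θ + -0.3552·sin θ = -0.0647
  γ=atan2(-0.3552,0.0604)=-1.4024;  ψ=arccos(-0.1797)=1.7515;  θ1=γ+ψ≈0.3491
rotate P by −φ2: (-0.0135, -0.0841, -0.3552)
  e−x'=0.1535;  (l²−L²−(e−x')²−y'²−z²)/2L = -0.1733
  γ=atan2(-0.3552,0.1535)=-1.1629;  ψ=arccos(-0.4480)=2.0353;  θ2=γ+ψ≈0.8723
φ3=240.0° → target in arm frame (-0.0661, 0.0537)
  A=0.2061, B=-0.3552, C=(l²−L²−A²−y'²−z²)/(2L)=-0.2348
  √(A²+B²)=0.4107;  θ3 = -1.0450+2.1793 ≈ 1.1343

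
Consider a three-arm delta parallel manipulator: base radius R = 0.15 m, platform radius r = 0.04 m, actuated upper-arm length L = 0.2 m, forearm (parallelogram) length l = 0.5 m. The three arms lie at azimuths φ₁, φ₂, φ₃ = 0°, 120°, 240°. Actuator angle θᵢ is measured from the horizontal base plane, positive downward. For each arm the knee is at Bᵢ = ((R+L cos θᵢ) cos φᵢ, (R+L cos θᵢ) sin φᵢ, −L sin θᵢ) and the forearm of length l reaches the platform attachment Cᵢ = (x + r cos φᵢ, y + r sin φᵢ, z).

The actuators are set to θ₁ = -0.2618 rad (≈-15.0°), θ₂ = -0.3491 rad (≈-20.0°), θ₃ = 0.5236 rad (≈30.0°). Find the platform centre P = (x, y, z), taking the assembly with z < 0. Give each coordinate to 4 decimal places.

φ1=0.0°: virtual centre (0.3032, 0.0000, 0.0518), radius l
S2 = (0.2979·cos120.0°, 0.2979·sin120.0°, 0.0684) = (-0.1490, 0.2580, 0.0684)
φ3=240.0°: virtual centre (-0.1416, -0.2453, -0.1000), radius l
|S₂|²−|S₁|² = -0.0012;  |S₃|²−|S₁|² = -0.0044
linear system: -0.9043x+0.5160y = -0.0012−0.0333z; -0.8896x+-0.4905y = -0.0044−-0.3035z
det = 0.9026;  x = 0.0031+-0.1554z,  y = 0.0033+-0.3369z
into |P−S₁|² = l²: 1.1377z² + -0.0125z + -0.1573 = 0;  Δ = 0.7159;  z = -0.3664 or 0.3773 → z<0 root = -0.3664
x = 0.0601, y = 0.1267

(0.0601, 0.1267, -0.3664)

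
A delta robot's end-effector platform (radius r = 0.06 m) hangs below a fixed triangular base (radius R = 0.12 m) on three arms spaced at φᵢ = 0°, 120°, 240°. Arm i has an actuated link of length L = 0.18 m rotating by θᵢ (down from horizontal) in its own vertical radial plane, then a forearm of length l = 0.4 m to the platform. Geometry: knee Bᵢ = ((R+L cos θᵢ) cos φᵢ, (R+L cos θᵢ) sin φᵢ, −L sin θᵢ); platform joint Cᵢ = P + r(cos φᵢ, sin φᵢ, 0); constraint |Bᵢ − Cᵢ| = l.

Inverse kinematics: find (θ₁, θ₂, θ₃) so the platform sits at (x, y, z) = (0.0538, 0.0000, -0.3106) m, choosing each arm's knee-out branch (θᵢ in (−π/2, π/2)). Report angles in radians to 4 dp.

arm 1 (φ=0.0°): x'=0.0538, y'=0.0000
  A cos θ + B sin θ = C:  0.0062·cos θ + -0.3106·sin θ = 0.0864
  γ=atan2(-0.3106,0.0062)=-1.5508;  ψ=arccos(0.2780)=1.2891;  θ1=γ+ψ≈-0.2617
φ2=120.0° → target in arm frame (-0.0269, -0.0466)
  e−x'=0.0869;  (l²−L²−(e−x')²−y'²−z²)/2L = 0.0595
  γ=atan2(-0.3106,0.0869)=-1.2980;  ψ=arccos(0.1844)=1.3854;  θ2=γ+ψ≈0.0874
arm 3 (φ=240.0°): x'=-0.0269, y'=0.0466
  A=0.0869, B=-0.3106, C=(l²−L²−A²−y'²−z²)/(2L)=0.0595
  γ=atan2(-0.3106,0.0869)=-1.2980;  ψ=arccos(0.1844)=1.3854;  θ3=γ+ψ≈0.0874

θ₁ = -0.2617, θ₂ = 0.0874, θ₃ = 0.0874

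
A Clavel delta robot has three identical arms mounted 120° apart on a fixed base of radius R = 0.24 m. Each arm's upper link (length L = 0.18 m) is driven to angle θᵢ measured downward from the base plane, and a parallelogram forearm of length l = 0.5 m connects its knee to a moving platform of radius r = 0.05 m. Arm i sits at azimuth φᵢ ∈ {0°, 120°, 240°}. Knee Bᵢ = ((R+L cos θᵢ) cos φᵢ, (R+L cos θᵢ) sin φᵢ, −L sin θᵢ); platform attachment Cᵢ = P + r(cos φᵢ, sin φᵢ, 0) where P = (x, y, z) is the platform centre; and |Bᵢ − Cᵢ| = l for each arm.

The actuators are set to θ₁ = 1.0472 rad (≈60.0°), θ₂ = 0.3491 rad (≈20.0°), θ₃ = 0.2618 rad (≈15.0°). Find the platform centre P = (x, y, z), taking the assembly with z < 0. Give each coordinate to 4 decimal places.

φ1=0.0°: virtual centre (0.2800, 0.0000, -0.1559), radius l
S2 = (0.3591·cos120.0°, 0.3591·sin120.0°, -0.0616) = (-0.1796, 0.3110, -0.0616)
φ3=240.0°: virtual centre (-0.1819, -0.3151, -0.0466), radius l
subtract pairs → two planes through P
linear system: -0.9191x+0.6221y = 0.0301−0.1886z; -0.9239x+-0.6302y = 0.0319−0.2186z
det = 1.1540;  x = -0.0336+0.2209z,  y = -0.0013+0.0231z
sphere 1 gives Az²+Bz+C=0 with A=1.0493, B=0.1732, C=-0.1274;  B²−4AC=0.5645;  roots -0.4405, 0.2755;  negative root z = -0.4405
x = -0.1309, y = -0.0115

(-0.1309, -0.0115, -0.4405)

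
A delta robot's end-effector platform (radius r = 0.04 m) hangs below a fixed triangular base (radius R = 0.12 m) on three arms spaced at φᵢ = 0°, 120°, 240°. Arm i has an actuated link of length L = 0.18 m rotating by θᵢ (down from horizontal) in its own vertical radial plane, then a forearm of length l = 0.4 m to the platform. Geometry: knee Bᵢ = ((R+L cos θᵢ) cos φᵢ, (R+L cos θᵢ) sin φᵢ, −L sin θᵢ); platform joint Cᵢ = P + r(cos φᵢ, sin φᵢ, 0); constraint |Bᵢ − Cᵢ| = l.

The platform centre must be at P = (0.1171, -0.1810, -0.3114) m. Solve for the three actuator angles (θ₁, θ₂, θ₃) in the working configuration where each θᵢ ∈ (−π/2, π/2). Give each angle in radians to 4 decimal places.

θ₁ = -0.0875, θ₂ = 1.1346, θ₃ = -0.0002

arm 1 (φ=0.0°): x'=0.1171, y'=-0.1810
  A=-0.0371, B=-0.3114, C=(l²−L²−A²−y'²−z²)/(2L)=-0.0097
  θ1 = atan2(B,A) + arccos(C/0.3136) = -0.0875
φ2=120.0° → target in arm frame (-0.2153, -0.0109)
  A cos θ + B sin θ = C:  0.2953·cos θ + -0.3114·sin θ = -0.1575
  √(A²+B²)=0.4292;  θ2 = -0.8119+1.9465 ≈ 1.1346
φ3=240.0° → target in arm frame (0.0982, 0.1919)
  e−x'=-0.0182;  (l²−L²−(e−x')²−y'²−z²)/2L = -0.0181
  √(A²+B²)=0.3119;  θ3 = -1.6292+1.6290 ≈ -0.0002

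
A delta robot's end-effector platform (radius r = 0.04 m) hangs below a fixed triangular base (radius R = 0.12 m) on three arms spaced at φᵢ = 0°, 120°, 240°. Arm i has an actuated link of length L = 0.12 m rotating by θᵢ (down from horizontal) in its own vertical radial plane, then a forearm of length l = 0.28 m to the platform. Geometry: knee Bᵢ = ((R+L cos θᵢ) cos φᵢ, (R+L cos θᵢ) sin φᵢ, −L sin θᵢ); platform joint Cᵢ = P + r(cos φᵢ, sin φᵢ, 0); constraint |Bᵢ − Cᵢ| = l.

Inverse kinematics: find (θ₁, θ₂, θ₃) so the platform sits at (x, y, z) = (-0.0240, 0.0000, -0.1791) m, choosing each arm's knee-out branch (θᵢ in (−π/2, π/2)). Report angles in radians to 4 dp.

θ₁ = 0.0875, θ₂ = -0.2612, θ₃ = -0.2612

arm 1 (φ=0.0°): x'=-0.0240, y'=0.0000
  A cos θ + B sin θ = C:  0.1040·cos θ + -0.1791·sin θ = 0.0879
  √(A²+B²)=0.2071;  θ1 = -1.0447+1.1322 ≈ 0.0875
φ2=120.0° → target in arm frame (0.0120, 0.0208)
  A cos θ + B sin θ = C:  0.0680·cos θ + -0.1791·sin θ = 0.1119
  √(A²+B²)=0.1916;  θ2 = -1.2079+0.9467 ≈ -0.2612
φ3=240.0° → target in arm frame (0.0120, -0.0208)
  A=0.0680, B=-0.1791, C=(l²−L²−A²−y'²−z²)/(2L)=0.1119
  θ3 = atan2(B,A) + arccos(C/0.1916) = -0.2612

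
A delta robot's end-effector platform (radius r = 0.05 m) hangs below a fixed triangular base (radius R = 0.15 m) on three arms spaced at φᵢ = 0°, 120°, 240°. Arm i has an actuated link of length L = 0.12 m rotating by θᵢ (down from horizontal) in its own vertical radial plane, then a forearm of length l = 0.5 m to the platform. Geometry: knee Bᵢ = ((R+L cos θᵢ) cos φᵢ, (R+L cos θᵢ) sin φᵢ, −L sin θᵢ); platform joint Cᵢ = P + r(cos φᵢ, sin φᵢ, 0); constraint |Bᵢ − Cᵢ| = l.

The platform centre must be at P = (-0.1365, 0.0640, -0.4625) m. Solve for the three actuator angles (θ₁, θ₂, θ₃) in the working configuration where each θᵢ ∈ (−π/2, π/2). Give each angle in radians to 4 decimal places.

θ₁ = 0.7852, θ₂ = -0.1747, θ₃ = 0.2614

arm 1 (φ=0.0°): x'=-0.1365, y'=0.0640
  A cos θ + B sin θ = C:  0.2365·cos θ + -0.4625·sin θ = -0.1597
  √(A²+B²)=0.5195;  θ1 = -1.0981+1.8833 ≈ 0.7852
φ2=120.0° → target in arm frame (0.1237, 0.0862)
  e−x'=-0.0237;  (l²−L²−(e−x')²−y'²−z²)/2L = 0.0571
  θ2 = atan2(B,A) + arccos(C/0.4631) = -0.1747
rotate P by −φ3: (0.0128, -0.1502, -0.4625)
  A=0.0872, B=-0.4625, C=(l²−L²−A²−y'²−z²)/(2L)=-0.0353
  θ3 = atan2(B,A) + arccos(C/0.4706) = 0.2614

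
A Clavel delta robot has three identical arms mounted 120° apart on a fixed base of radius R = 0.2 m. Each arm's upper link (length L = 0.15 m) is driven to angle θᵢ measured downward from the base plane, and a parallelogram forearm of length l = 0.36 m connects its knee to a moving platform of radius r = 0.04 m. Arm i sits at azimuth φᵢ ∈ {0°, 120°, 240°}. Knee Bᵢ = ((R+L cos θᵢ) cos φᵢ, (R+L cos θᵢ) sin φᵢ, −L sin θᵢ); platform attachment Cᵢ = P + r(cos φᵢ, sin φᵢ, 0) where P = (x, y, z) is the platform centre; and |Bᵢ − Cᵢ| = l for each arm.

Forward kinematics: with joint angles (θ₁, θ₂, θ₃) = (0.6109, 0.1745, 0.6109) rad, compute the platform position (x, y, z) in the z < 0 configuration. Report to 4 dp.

(-0.0226, 0.0392, -0.2724)

O1 = (0.2829·cos0.0°, 0.2829·sin0.0°, -0.0860) = (0.2829, 0.0000, -0.0860)
O2 = (0.3077·cos120.0°, 0.3077·sin120.0°, -0.0260) = (-0.1539, 0.2665, -0.0260)
arm 3 at φ=240.0°: (R−r)+L cos θ3 = 0.2829;  O3 = (-0.1414, -0.2450, -0.0860)
|O₂|²−|O₁|² = 0.0080;  |O₃|²−|O₁|² = 0.0000
plane₁₂: -0.8735x+0.5330y+0.1200z = 0.0080
Cramer: x(z) = -0.0044+0.0668z;  y(z) = 0.0077-0.1157z
quadratic in z: (1.0178)z²+(0.1319)z+(-0.0396)=0, √Δ=0.4226 → z ∈ {-0.2724, 0.1428}; z = -0.2724 (taking z<0)
x = -0.0226, y = 0.0392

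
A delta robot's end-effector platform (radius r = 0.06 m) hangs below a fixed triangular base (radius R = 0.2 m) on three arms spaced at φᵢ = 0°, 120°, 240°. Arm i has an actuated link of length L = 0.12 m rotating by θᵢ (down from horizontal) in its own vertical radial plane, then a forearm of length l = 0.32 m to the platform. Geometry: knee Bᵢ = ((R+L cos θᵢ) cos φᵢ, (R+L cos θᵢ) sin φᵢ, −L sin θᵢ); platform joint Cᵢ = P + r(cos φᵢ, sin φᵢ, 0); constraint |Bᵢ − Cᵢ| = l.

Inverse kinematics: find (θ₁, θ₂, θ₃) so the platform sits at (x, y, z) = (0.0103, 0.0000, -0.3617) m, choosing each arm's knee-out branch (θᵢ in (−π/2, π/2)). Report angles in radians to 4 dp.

rotate P by −φ1: (0.0103, 0.0000, -0.3617)
  A=0.1297, B=-0.3617, C=(l²−L²−A²−y'²−z²)/(2L)=-0.2485
  γ=atan2(-0.3617,0.1297)=-1.2265;  ψ=arccos(-0.6468)=2.2742;  θ1=γ+ψ≈1.0477
arm 2 (φ=120.0°): x'=-0.0051, y'=-0.0089
  e−x'=0.1452;  (l²−L²−(e−x')²−y'²−z²)/2L = -0.2666
  γ=atan2(-0.3617,0.1452)=-1.1892;  ψ=arccos(-0.6840)=2.3240;  θ2=γ+ψ≈1.1348
rotate P by −φ3: (-0.0052, 0.0089, -0.3617)
  A cos θ + B sin θ = C:  0.1452·cos θ + -0.3617·sin θ = -0.2666
  √(A²+B²)=0.3897;  θ3 = -1.1892+2.3240 ≈ 1.1348

θ₁ = 1.0477, θ₂ = 1.1348, θ₃ = 1.1348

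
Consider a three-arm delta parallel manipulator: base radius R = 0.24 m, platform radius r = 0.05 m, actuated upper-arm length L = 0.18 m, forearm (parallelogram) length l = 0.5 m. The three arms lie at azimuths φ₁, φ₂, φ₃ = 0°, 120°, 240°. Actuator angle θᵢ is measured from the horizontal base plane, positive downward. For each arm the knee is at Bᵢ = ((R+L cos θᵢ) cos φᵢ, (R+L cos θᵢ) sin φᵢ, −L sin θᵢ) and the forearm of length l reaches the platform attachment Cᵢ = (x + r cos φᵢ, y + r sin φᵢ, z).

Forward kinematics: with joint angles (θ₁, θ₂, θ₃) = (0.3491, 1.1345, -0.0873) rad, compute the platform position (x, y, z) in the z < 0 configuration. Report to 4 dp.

arm 1 at φ=0.0°: (R−r)+L cos θ1 = 0.3591;  S1 = (0.3591, 0.0000, -0.0616)
arm 2 at φ=120.0°: (R−r)+L cos θ2 = 0.2661;  S2 = (-0.1330, 0.2304, -0.1631)
S3 = (0.3693·cos240.0°, 0.3693·sin240.0°, 0.0157) = (-0.1847, -0.3198, 0.0157)
|S₂|²−|S₁|² = -0.0354;  |S₃|²−|S₁|² = 0.0039
linear system: -0.9844x+0.4608y = -0.0354−-0.2031z; -1.0876x+-0.6397y = 0.0039−0.1545z
det = 1.1309;  x = 0.0184+-0.0519z,  y = -0.0374+0.3299z
quadratic in z: (1.1115)z²+(0.1339)z+(-0.1287)=0, √Δ=0.7683 → z ∈ {-0.4058, 0.2854}; z = -0.4058 (taking z<0)
x = 0.0395, y = -0.1712

(0.0395, -0.1712, -0.4058)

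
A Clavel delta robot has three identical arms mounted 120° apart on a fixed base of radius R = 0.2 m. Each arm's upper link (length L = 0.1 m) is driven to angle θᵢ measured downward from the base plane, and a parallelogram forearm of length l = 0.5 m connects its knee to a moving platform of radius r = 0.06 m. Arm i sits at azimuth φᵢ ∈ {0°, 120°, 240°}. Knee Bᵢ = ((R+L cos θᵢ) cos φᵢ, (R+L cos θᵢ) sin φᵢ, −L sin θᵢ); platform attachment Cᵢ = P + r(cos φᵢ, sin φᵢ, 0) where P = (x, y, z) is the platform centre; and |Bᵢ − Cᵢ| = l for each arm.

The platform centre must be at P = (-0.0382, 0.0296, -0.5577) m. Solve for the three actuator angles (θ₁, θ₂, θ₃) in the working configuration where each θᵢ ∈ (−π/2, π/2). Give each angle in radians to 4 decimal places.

θ₁ = 1.3963, θ₂ = 0.9599, θ₃ = 1.2218

arm 1 (φ=0.0°): x'=-0.0382, y'=0.0296
  e−x'=0.1782;  (l²−L²−(e−x')²−y'²−z²)/2L = -0.5183
  √(A²+B²)=0.5855;  θ1 = -1.2615+2.6579 ≈ 1.3963
φ2=120.0° → target in arm frame (0.0447, 0.0183)
  A cos θ + B sin θ = C:  0.0953·cos θ + -0.5577·sin θ = -0.4022
  γ=atan2(-0.5577,0.0953)=-1.4016;  ψ=arccos(-0.7109)=2.3615;  θ2=γ+ψ≈0.9599
arm 3 (φ=240.0°): x'=-0.0065, y'=-0.0479
  e−x'=0.1465;  (l²−L²−(e−x')²−y'²−z²)/2L = -0.4740
  θ3 = atan2(B,A) + arccos(C/0.5766) = 1.2218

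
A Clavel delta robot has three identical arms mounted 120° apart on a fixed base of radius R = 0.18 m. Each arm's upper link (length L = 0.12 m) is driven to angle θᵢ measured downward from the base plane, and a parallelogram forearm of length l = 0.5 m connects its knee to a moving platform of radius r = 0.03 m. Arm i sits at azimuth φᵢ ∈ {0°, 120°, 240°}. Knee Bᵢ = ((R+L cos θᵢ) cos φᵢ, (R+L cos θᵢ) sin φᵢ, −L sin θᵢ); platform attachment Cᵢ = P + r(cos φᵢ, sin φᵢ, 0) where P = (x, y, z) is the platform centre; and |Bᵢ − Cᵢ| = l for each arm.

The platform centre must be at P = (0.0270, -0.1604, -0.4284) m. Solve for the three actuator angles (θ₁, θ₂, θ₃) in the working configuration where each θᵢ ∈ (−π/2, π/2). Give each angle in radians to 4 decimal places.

rotate P by −φ1: (0.0270, -0.1604, -0.4284)
  A=0.1230, B=-0.4284, C=(l²−L²−A²−y'²−z²)/(2L)=0.0467
  √(A²+B²)=0.4457;  θ1 = -1.2912+1.4657 ≈ 0.1745
arm 2 (φ=120.0°): x'=-0.1524, y'=0.0568
  A=0.3024, B=-0.4284, C=(l²−L²−A²−y'²−z²)/(2L)=-0.1775
  √(A²+B²)=0.5244;  θ2 = -0.9561+1.9162 ≈ 0.9601
rotate P by −φ3: (0.1254, 0.1036, -0.4284)
  A cos θ + B sin θ = C:  0.0246·cos θ + -0.4284·sin θ = 0.1697
  θ3 = atan2(B,A) + arccos(C/0.4291) = -0.3494

θ₁ = 0.1745, θ₂ = 0.9601, θ₃ = -0.3494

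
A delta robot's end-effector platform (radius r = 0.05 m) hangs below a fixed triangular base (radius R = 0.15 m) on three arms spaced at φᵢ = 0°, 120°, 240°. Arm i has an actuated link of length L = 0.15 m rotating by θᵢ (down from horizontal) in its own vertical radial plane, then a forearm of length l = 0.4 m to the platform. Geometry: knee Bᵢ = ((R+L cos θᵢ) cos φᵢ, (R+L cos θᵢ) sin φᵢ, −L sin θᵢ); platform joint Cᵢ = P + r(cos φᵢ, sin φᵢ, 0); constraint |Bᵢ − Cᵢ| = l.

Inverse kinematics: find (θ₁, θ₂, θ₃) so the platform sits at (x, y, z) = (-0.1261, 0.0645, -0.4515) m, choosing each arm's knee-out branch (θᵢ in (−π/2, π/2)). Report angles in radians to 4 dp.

θ₁ = 1.3965, θ₂ = 0.5235, θ₃ = 0.9598

φ1=0.0° → target in arm frame (-0.1261, 0.0645)
  A cos θ + B sin θ = C:  0.2261·cos θ + -0.4515·sin θ = -0.4054
  γ=atan2(-0.4515,0.2261)=-1.1065;  ψ=arccos(-0.8029)=2.5030;  θ1=γ+ψ≈1.3965
arm 2 (φ=120.0°): x'=0.1189, y'=0.0770
  A cos θ + B sin θ = C:  -0.0189·cos θ + -0.4515·sin θ = -0.2421
  √(A²+B²)=0.4519;  θ2 = -1.6127+2.1362 ≈ 0.5235
rotate P by −φ3: (0.0072, -0.1415, -0.4515)
  e−x'=0.0928;  (l²−L²−(e−x')²−y'²−z²)/2L = -0.3166
  √(A²+B²)=0.4609;  θ3 = -1.3681+2.3279 ≈ 0.9598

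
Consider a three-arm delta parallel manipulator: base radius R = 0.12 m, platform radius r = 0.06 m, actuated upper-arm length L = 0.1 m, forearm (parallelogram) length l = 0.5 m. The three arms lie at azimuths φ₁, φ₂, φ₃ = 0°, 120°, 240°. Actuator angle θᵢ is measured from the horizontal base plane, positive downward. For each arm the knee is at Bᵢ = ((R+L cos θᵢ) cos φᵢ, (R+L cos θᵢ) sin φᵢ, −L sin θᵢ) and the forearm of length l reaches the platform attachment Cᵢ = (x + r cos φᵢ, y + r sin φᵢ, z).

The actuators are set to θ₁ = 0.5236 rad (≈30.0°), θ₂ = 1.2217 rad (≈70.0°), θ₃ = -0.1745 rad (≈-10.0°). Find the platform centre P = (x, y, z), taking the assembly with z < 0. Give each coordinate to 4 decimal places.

(0.0138, -0.2536, -0.4599)

φ1=0.0°: virtual centre (0.1466, 0.0000, -0.0500), radius l
arm 2 at φ=120.0°: e+L cos θ2 = 0.0942;  O2 = (-0.0471, 0.0816, -0.0940)
arm 3 at φ=240.0°: e+L cos θ3 = 0.1585;  O3 = (-0.0792, -0.1372, 0.0174)
eliminate P² terms by subtracting sphere 1 from 2 and 3
linear system: -0.3874x+0.1632y = -0.0063−-0.0879z; -0.4517x+-0.2745y = 0.0014−0.1347z
Cramer: x(z) = 0.0083-0.0120z;  y(z) = -0.0188+0.5105z
quadratic in z: (1.2608)z²+(0.0841)z+(-0.2280)=0, √Δ=1.0756 → z ∈ {-0.4599, 0.3932}; z = -0.4599 (taking z<0)
x = 0.0138, y = -0.2536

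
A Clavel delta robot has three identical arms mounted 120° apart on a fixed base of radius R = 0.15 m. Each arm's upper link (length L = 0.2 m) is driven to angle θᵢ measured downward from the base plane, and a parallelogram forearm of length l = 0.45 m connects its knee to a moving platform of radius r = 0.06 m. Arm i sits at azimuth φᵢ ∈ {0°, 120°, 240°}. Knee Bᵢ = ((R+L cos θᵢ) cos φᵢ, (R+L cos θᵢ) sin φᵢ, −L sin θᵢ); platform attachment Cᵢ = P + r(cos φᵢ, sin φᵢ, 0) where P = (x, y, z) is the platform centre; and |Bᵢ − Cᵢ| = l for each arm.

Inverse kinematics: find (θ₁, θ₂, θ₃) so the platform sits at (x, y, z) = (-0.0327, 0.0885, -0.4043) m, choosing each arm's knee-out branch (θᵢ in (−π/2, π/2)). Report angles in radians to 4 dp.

φ1=0.0° → target in arm frame (-0.0327, 0.0885)
  A=0.1227, B=-0.4043, C=(l²−L²−A²−y'²−z²)/(2L)=-0.0596
  θ1 = atan2(B,A) + arccos(C/0.4225) = 0.4362
rotate P by −φ2: (0.0930, -0.0159, -0.4043)
  A cos θ + B sin θ = C:  -0.0030·cos θ + -0.4043·sin θ = -0.0031
  θ2 = atan2(B,A) + arccos(C/0.4043) = 0.0001
arm 3 (φ=240.0°): x'=-0.0603, y'=-0.0726
  e−x'=0.1503;  (l²−L²−(e−x')²−y'²−z²)/2L = -0.0720
  √(A²+B²)=0.4313;  θ3 = -1.2149+1.7386 ≈ 0.5237

θ₁ = 0.4362, θ₂ = 0.0001, θ₃ = 0.5237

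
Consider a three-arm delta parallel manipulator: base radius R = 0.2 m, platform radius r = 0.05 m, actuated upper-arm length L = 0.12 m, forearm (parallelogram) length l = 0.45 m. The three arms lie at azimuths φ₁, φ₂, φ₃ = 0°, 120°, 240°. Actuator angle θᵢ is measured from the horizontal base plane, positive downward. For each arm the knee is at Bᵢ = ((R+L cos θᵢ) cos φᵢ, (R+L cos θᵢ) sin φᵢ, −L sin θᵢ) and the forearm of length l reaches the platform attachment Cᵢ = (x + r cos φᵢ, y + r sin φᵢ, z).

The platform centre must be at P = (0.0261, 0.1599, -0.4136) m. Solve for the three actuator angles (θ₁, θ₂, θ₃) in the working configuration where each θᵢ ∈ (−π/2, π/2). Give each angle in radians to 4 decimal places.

θ₁ = 0.5236, θ₂ = -0.0002, θ₃ = 1.3092

φ1=0.0° → target in arm frame (0.0261, 0.1599)
  e−x'=0.1239;  (l²−L²−(e−x')²−y'²−z²)/2L = -0.0995
  θ1 = atan2(B,A) + arccos(C/0.4318) = 0.5236
rotate P by −φ2: (0.1254, -0.1026, -0.4136)
  e−x'=0.0246;  (l²−L²−(e−x')²−y'²−z²)/2L = 0.0246
  θ2 = atan2(B,A) + arccos(C/0.4143) = -0.0002
φ3=240.0° → target in arm frame (-0.1515, -0.0573)
  A cos θ + B sin θ = C:  0.3015·cos θ + -0.4136·sin θ = -0.3216
  θ3 = atan2(B,A) + arccos(C/0.5118) = 1.3092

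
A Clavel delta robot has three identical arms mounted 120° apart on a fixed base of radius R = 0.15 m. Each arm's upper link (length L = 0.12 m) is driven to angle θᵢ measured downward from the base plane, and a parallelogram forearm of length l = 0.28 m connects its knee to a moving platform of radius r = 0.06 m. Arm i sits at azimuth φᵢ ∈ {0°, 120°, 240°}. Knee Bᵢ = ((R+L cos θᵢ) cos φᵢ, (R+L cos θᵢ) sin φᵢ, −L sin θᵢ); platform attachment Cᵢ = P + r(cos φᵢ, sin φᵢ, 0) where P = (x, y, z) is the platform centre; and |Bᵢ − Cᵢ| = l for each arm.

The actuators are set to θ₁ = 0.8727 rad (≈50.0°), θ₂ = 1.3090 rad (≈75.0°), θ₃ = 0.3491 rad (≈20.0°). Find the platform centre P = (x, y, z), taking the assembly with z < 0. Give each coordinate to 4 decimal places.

(0.0009, -0.1042, -0.2917)

φ1=0.0°: virtual centre (0.1671, 0.0000, -0.0919), radius l
φ2=120.0°: virtual centre (-0.0605, 0.1048, -0.1159), radius l
arm 3 at φ=240.0°: (R−r)+L cos θ3 = 0.2028;  S3 = (-0.1014, -0.1756, -0.0410)
eliminate P² terms by subtracting sphere 1 from 2 and 3
[-0.4553 0.2097 -0.0480]·P = -0.0083;  [-0.5370 -0.3512 0.1018]·P = 0.0064
Cramer: x(z) = 0.0058+0.0165z;  y(z) = -0.0271+0.2646z
into |P−S₁|² = l²: 1.0703z² + 0.1642z + -0.0432 = 0;  Δ = 0.2118;  z = -0.2917 or 0.1383 → z<0 root = -0.2917
x = 0.0009, y = -0.1042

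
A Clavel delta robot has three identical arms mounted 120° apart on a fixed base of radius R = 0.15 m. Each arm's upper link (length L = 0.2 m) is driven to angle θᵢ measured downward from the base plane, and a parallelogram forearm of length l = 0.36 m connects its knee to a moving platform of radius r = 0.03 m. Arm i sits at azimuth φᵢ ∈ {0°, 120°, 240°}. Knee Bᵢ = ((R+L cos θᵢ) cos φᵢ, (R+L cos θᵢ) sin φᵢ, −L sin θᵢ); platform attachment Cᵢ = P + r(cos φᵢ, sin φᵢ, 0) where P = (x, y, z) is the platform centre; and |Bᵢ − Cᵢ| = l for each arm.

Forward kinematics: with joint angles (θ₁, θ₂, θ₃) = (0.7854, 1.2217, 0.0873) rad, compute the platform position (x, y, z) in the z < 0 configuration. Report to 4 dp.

O1 = (0.2614·cos0.0°, 0.2614·sin0.0°, -0.1414) = (0.2614, 0.0000, -0.1414)
arm 2 at φ=120.0°: (R−r)+L cos θ2 = 0.1884;  O2 = (-0.0942, 0.1632, -0.1879)
O3 = (0.3192·cos240.0°, 0.3192·sin240.0°, -0.0174) = (-0.1596, -0.2765, -0.0174)
|O₂|²−|O₁|² = -0.0175;  |O₃|²−|O₁|² = 0.0139
[-0.7113 0.3263 -0.0930]·P = -0.0175;  [-0.8421 -0.5529 0.2480]·P = 0.0139
Cramer: x(z) = 0.0077+0.0441z;  y(z) = -0.0369+0.3813z
into |P−O₁|² = l²: 1.1473z² + 0.2323z + -0.0439 = 0;  Δ = 0.2554;  z = -0.3215 or 0.1190 → z<0 root = -0.3215
x = -0.0065, y = -0.1594

(-0.0065, -0.1594, -0.3215)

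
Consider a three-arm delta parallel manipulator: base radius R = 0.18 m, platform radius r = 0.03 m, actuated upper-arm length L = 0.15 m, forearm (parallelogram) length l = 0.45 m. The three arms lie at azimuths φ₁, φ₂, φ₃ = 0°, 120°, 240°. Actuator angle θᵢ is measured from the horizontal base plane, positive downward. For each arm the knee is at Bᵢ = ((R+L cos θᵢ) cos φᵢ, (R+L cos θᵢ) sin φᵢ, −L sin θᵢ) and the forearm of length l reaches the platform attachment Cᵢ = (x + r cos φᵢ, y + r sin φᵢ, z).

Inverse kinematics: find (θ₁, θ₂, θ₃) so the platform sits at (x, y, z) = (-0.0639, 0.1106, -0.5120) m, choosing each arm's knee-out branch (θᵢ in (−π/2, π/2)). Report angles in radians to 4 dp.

rotate P by −φ1: (-0.0639, 0.1106, -0.5120)
  A cos θ + B sin θ = C:  0.2139·cos θ + -0.5120·sin θ = -0.4671
  γ=atan2(-0.5120,0.2139)=-1.1751;  ψ=arccos(-0.8418)=2.5714;  θ1=γ+ψ≈1.3963
rotate P by −φ2: (0.1277, 0.0000, -0.5120)
  A=0.0223, B=-0.5120, C=(l²−L²−A²−y'²−z²)/(2L)=-0.2755
  √(A²+B²)=0.5125;  θ2 = -1.5273+2.1383 ≈ 0.6109
rotate P by −φ3: (-0.0638, -0.1106, -0.5120)
  e−x'=0.2138;  (l²−L²−(e−x')²−y'²−z²)/2L = -0.4670
  θ3 = atan2(B,A) + arccos(C/0.5549) = 1.3961

θ₁ = 1.3963, θ₂ = 0.6109, θ₃ = 1.3961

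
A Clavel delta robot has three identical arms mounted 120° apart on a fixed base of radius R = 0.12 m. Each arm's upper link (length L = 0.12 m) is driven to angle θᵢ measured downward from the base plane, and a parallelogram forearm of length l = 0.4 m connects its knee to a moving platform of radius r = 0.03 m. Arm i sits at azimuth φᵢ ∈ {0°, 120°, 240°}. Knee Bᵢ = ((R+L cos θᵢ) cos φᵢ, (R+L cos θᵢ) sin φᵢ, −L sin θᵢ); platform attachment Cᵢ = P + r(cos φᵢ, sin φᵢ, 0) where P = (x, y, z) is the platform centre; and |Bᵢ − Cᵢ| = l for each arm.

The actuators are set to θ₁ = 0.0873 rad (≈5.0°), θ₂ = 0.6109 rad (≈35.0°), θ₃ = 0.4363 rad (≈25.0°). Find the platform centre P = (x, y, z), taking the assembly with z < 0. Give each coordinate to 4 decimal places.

S1 = (0.2095·cos0.0°, 0.2095·sin0.0°, -0.0105) = (0.2095, 0.0000, -0.0105)
arm 2 at φ=120.0°: (R−r)+L cos θ2 = 0.1883;  S2 = (-0.0941, 0.1631, -0.0688)
S3 = (0.1988·cos240.0°, 0.1988·sin240.0°, -0.0507) = (-0.0994, -0.1721, -0.0507)
eliminate P² terms by subtracting sphere 1 from 2 and 3
[-0.6074 0.3261 -0.1167]·P = -0.0038;  [-0.6178 -0.3443 -0.0805]·P = -0.0019
Cramer: x(z) = 0.0047-0.1618z;  y(z) = -0.0029+0.0566z
quadratic in z: (1.0294)z²+(0.0869)z+(-0.1179)=0, √Δ=0.7023 → z ∈ {-0.3833, 0.2989}; z = -0.3833 (taking z<0)
x = 0.0668, y = -0.0246

(0.0668, -0.0246, -0.3833)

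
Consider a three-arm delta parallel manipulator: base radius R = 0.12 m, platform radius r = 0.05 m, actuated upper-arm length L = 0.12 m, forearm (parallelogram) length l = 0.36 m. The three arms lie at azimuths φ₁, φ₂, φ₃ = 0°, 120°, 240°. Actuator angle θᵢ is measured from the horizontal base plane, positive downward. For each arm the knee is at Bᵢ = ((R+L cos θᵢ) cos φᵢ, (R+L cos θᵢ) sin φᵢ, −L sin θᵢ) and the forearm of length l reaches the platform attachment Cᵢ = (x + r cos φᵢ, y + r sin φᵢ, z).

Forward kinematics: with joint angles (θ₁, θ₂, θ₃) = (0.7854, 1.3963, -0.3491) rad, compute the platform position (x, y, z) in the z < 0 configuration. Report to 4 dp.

(-0.0167, -0.2283, -0.3041)

S1 = (0.1549·cos0.0°, 0.1549·sin0.0°, -0.0849) = (0.1549, 0.0000, -0.0849)
arm 2 at φ=120.0°: (R−r)+L cos θ2 = 0.0908;  S2 = (-0.0454, 0.0787, -0.1182)
arm 3 at φ=240.0°: (R−r)+L cos θ3 = 0.1828;  S3 = (-0.0914, -0.1583, 0.0410)
|S₂|²−|S₁|² = -0.0090;  |S₃|²−|S₁|² = 0.0039
linear system: -0.4005x+0.1573y = -0.0090−-0.0666z; -0.4925x+-0.3166y = 0.0039−0.2518z
Cramer: x(z) = 0.0109+0.0906z;  y(z) = -0.0293+0.6544z
quadratic in z: (1.4365)z²+(0.1053)z+(-0.1008)=0, √Δ=0.7683 → z ∈ {-0.3041, 0.2308}; z = -0.3041 (taking z<0)
x = -0.0167, y = -0.2283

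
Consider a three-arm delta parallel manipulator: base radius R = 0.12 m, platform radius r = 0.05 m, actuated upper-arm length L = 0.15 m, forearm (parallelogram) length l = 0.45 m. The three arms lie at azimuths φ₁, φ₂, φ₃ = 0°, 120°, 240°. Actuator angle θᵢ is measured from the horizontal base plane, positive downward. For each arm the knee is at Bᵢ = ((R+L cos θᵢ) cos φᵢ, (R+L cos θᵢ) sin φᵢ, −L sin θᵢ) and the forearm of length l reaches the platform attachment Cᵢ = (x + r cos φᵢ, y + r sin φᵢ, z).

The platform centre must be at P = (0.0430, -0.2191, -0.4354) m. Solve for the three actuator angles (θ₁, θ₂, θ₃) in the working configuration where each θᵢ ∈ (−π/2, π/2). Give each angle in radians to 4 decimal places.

θ₁ = 0.5237, θ₂ = 1.2219, θ₃ = 0.0875

φ1=0.0° → target in arm frame (0.0430, -0.2191)
  A=0.0270, B=-0.4354, C=(l²−L²−A²−y'²−z²)/(2L)=-0.1944
  √(A²+B²)=0.4362;  θ1 = -1.5089+2.0326 ≈ 0.5237
φ2=120.0° → target in arm frame (-0.2112, 0.0723)
  e−x'=0.2812;  (l²−L²−(e−x')²−y'²−z²)/2L = -0.3130
  θ2 = atan2(B,A) + arccos(C/0.5183) = 1.2219
arm 3 (φ=240.0°): x'=0.1682, y'=0.1468
  e−x'=-0.0982;  (l²−L²−(e−x')²−y'²−z²)/2L = -0.1359
  √(A²+B²)=0.4463;  θ3 = -1.7927+1.8802 ≈ 0.0875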